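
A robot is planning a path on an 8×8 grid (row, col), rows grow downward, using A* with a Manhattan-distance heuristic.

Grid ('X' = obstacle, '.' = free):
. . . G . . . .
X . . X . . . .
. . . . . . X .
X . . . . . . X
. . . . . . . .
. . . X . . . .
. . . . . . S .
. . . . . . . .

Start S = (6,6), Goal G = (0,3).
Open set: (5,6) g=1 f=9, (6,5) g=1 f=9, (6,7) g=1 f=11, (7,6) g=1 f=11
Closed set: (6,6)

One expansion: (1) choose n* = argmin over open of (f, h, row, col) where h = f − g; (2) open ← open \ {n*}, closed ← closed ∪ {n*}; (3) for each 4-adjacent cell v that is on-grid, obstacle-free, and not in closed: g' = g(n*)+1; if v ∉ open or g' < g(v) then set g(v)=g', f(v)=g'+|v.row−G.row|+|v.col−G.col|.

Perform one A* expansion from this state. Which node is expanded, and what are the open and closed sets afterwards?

expanded=(5,6); open=[(4,6) g=2 f=9, (5,5) g=2 f=9, (5,7) g=2 f=11, (6,5) g=1 f=9, (6,7) g=1 f=11, (7,6) g=1 f=11]; closed=[(5,6), (6,6)]

step 1: expand (5,6) (f=9, h=8) → closed; open now [(4,6) g=2 f=9, (5,5) g=2 f=9, (5,7) g=2 f=11, (6,5) g=1 f=9, (6,7) g=1 f=11, (7,6) g=1 f=11]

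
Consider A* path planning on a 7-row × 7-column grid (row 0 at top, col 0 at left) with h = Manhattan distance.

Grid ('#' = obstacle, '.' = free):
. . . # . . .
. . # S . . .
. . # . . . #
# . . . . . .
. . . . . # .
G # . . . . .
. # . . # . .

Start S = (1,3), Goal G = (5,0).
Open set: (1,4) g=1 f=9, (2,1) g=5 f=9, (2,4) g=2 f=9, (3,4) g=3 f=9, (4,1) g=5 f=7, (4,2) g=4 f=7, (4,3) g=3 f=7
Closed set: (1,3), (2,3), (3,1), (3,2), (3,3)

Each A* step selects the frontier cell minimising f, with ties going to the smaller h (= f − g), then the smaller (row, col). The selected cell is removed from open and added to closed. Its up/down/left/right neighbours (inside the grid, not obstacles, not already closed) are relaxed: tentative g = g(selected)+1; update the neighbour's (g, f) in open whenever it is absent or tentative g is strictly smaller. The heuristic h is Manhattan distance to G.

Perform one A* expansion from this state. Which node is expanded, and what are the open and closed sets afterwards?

step 1: expand (4,1) (f=7, h=2) → closed; open now [(1,4) g=1 f=9, (2,1) g=5 f=9, (2,4) g=2 f=9, (3,4) g=3 f=9, (4,0) g=6 f=7, (4,2) g=4 f=7, (4,3) g=3 f=7]

expanded=(4,1); open=[(1,4) g=1 f=9, (2,1) g=5 f=9, (2,4) g=2 f=9, (3,4) g=3 f=9, (4,0) g=6 f=7, (4,2) g=4 f=7, (4,3) g=3 f=7]; closed=[(1,3), (2,3), (3,1), (3,2), (3,3), (4,1)]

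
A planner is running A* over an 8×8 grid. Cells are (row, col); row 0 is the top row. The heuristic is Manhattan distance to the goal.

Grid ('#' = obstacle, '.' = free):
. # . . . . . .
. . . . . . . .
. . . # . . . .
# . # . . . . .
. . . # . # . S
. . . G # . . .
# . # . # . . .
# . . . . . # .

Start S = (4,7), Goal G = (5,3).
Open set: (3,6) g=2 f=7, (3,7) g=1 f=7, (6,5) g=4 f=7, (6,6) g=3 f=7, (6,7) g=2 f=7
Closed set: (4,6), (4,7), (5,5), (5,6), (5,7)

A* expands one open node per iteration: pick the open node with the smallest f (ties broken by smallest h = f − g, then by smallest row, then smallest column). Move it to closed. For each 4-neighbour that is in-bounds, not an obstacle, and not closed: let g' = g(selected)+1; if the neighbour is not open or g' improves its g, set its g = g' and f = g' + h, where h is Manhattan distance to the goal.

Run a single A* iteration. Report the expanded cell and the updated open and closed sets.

expanded=(6,5); open=[(3,6) g=2 f=7, (3,7) g=1 f=7, (6,6) g=3 f=7, (6,7) g=2 f=7, (7,5) g=5 f=9]; closed=[(4,6), (4,7), (5,5), (5,6), (5,7), (6,5)]

step 1: expand (6,5) (f=7, h=3) → closed; open now [(3,6) g=2 f=7, (3,7) g=1 f=7, (6,6) g=3 f=7, (6,7) g=2 f=7, (7,5) g=5 f=9]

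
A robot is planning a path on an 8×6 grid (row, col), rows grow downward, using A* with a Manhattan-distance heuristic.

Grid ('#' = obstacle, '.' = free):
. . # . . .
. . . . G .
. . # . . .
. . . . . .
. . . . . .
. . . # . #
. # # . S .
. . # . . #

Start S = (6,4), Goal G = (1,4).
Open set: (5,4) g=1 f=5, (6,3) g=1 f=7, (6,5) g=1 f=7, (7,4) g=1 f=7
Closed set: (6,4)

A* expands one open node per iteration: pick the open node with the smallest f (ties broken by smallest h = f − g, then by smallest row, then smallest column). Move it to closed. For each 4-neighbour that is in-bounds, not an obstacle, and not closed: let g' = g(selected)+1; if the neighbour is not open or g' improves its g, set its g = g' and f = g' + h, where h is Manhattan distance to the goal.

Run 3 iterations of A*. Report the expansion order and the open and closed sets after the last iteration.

order=[(5,4) → (4,4) → (3,4)]; open=[(2,4) g=4 f=5, (3,3) g=4 f=7, (3,5) g=4 f=7, (4,3) g=3 f=7, (4,5) g=3 f=7, (6,3) g=1 f=7, (6,5) g=1 f=7, (7,4) g=1 f=7]; closed=[(3,4), (4,4), (5,4), (6,4)]

step 1: expand (5,4) (f=5, h=4) → closed; open now [(4,4) g=2 f=5, (6,3) g=1 f=7, (6,5) g=1 f=7, (7,4) g=1 f=7]
step 2: expand (4,4) (f=5, h=3) → closed; open now [(3,4) g=3 f=5, (4,3) g=3 f=7, (4,5) g=3 f=7, (6,3) g=1 f=7, (6,5) g=1 f=7, (7,4) g=1 f=7]
step 3: expand (3,4) (f=5, h=2) → closed; open now [(2,4) g=4 f=5, (3,3) g=4 f=7, (3,5) g=4 f=7, (4,3) g=3 f=7, (4,5) g=3 f=7, (6,3) g=1 f=7, (6,5) g=1 f=7, (7,4) g=1 f=7]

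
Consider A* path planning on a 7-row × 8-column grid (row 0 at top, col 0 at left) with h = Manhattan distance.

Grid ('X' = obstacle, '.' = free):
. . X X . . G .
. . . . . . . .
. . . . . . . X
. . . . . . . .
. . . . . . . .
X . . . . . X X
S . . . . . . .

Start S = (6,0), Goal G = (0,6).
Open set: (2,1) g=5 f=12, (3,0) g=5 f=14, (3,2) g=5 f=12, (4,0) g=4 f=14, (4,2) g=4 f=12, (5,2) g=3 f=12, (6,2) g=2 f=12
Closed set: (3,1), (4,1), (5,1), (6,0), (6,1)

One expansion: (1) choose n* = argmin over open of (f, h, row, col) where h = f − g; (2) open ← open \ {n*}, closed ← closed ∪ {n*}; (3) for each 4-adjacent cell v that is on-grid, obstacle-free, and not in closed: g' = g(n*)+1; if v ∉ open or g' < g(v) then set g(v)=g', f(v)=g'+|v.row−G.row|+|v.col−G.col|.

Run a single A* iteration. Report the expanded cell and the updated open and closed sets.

expanded=(2,1); open=[(1,1) g=6 f=12, (2,0) g=6 f=14, (2,2) g=6 f=12, (3,0) g=5 f=14, (3,2) g=5 f=12, (4,0) g=4 f=14, (4,2) g=4 f=12, (5,2) g=3 f=12, (6,2) g=2 f=12]; closed=[(2,1), (3,1), (4,1), (5,1), (6,0), (6,1)]

step 1: expand (2,1) (f=12, h=7) → closed; open now [(1,1) g=6 f=12, (2,0) g=6 f=14, (2,2) g=6 f=12, (3,0) g=5 f=14, (3,2) g=5 f=12, (4,0) g=4 f=14, (4,2) g=4 f=12, (5,2) g=3 f=12, (6,2) g=2 f=12]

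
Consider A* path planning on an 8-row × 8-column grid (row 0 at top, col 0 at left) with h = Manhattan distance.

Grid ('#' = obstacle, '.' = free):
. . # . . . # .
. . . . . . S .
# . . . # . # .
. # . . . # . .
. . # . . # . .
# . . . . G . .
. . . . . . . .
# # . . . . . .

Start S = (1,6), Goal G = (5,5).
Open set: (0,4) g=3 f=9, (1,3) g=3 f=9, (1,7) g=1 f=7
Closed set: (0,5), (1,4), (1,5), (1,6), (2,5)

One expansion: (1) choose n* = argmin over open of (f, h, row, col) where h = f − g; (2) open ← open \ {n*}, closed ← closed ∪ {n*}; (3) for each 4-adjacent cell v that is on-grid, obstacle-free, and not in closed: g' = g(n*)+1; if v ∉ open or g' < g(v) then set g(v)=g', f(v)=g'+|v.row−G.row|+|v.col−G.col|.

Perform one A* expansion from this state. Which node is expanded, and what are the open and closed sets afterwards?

step 1: expand (1,7) (f=7, h=6) → closed; open now [(0,4) g=3 f=9, (0,7) g=2 f=9, (1,3) g=3 f=9, (2,7) g=2 f=7]

expanded=(1,7); open=[(0,4) g=3 f=9, (0,7) g=2 f=9, (1,3) g=3 f=9, (2,7) g=2 f=7]; closed=[(0,5), (1,4), (1,5), (1,6), (1,7), (2,5)]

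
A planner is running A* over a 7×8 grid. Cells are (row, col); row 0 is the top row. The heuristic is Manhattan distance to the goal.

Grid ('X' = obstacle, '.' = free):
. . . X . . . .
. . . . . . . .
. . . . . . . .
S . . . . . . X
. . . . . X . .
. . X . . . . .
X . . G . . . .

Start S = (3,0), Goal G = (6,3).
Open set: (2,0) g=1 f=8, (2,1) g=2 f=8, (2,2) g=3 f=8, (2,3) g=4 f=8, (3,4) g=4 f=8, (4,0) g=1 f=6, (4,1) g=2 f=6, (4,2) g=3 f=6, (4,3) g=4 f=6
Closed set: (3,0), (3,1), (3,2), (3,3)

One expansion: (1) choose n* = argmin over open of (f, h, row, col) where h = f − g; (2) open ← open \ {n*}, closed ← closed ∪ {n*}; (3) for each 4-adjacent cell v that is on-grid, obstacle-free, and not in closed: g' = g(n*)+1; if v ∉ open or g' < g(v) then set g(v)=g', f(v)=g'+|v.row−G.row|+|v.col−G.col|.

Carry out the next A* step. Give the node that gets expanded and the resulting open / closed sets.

expanded=(4,3); open=[(2,0) g=1 f=8, (2,1) g=2 f=8, (2,2) g=3 f=8, (2,3) g=4 f=8, (3,4) g=4 f=8, (4,0) g=1 f=6, (4,1) g=2 f=6, (4,2) g=3 f=6, (4,4) g=5 f=8, (5,3) g=5 f=6]; closed=[(3,0), (3,1), (3,2), (3,3), (4,3)]

step 1: expand (4,3) (f=6, h=2) → closed; open now [(2,0) g=1 f=8, (2,1) g=2 f=8, (2,2) g=3 f=8, (2,3) g=4 f=8, (3,4) g=4 f=8, (4,0) g=1 f=6, (4,1) g=2 f=6, (4,2) g=3 f=6, (4,4) g=5 f=8, (5,3) g=5 f=6]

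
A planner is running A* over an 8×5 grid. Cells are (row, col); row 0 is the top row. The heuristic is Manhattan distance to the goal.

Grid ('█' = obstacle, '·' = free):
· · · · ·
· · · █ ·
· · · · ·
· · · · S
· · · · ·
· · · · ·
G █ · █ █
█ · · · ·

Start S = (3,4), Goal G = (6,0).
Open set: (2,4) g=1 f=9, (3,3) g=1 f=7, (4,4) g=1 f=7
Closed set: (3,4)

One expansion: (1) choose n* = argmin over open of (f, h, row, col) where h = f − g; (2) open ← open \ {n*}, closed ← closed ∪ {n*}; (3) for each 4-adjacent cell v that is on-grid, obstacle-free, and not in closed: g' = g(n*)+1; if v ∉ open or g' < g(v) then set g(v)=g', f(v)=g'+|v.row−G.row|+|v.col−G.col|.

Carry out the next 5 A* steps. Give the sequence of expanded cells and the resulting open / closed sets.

step 1: expand (3,3) (f=7, h=6) → closed; open now [(2,3) g=2 f=9, (2,4) g=1 f=9, (3,2) g=2 f=7, (4,3) g=2 f=7, (4,4) g=1 f=7]
step 2: expand (3,2) (f=7, h=5) → closed; open now [(2,2) g=3 f=9, (2,3) g=2 f=9, (2,4) g=1 f=9, (3,1) g=3 f=7, (4,2) g=3 f=7, (4,3) g=2 f=7, (4,4) g=1 f=7]
step 3: expand (3,1) (f=7, h=4) → closed; open now [(2,1) g=4 f=9, (2,2) g=3 f=9, (2,3) g=2 f=9, (2,4) g=1 f=9, (3,0) g=4 f=7, (4,1) g=4 f=7, (4,2) g=3 f=7, (4,3) g=2 f=7, (4,4) g=1 f=7]
step 4: expand (3,0) (f=7, h=3) → closed; open now [(2,0) g=5 f=9, (2,1) g=4 f=9, (2,2) g=3 f=9, (2,3) g=2 f=9, (2,4) g=1 f=9, (4,0) g=5 f=7, (4,1) g=4 f=7, (4,2) g=3 f=7, (4,3) g=2 f=7, (4,4) g=1 f=7]
step 5: expand (4,0) (f=7, h=2) → closed; open now [(2,0) g=5 f=9, (2,1) g=4 f=9, (2,2) g=3 f=9, (2,3) g=2 f=9, (2,4) g=1 f=9, (4,1) g=4 f=7, (4,2) g=3 f=7, (4,3) g=2 f=7, (4,4) g=1 f=7, (5,0) g=6 f=7]

order=[(3,3) → (3,2) → (3,1) → (3,0) → (4,0)]; open=[(2,0) g=5 f=9, (2,1) g=4 f=9, (2,2) g=3 f=9, (2,3) g=2 f=9, (2,4) g=1 f=9, (4,1) g=4 f=7, (4,2) g=3 f=7, (4,3) g=2 f=7, (4,4) g=1 f=7, (5,0) g=6 f=7]; closed=[(3,0), (3,1), (3,2), (3,3), (3,4), (4,0)]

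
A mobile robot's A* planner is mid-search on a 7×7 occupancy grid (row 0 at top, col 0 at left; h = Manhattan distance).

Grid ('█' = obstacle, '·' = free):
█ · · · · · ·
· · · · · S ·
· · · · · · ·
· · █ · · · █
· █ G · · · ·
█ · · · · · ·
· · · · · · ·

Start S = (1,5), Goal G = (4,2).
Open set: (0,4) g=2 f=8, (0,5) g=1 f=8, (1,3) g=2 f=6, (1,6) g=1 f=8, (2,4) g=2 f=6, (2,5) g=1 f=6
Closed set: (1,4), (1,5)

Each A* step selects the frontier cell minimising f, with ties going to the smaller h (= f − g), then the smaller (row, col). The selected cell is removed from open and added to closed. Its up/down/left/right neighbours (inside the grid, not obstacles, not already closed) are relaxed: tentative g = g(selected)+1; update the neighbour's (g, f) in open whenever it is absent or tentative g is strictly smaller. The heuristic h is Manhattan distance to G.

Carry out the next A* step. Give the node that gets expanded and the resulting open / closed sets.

step 1: expand (1,3) (f=6, h=4) → closed; open now [(0,3) g=3 f=8, (0,4) g=2 f=8, (0,5) g=1 f=8, (1,2) g=3 f=6, (1,6) g=1 f=8, (2,3) g=3 f=6, (2,4) g=2 f=6, (2,5) g=1 f=6]

expanded=(1,3); open=[(0,3) g=3 f=8, (0,4) g=2 f=8, (0,5) g=1 f=8, (1,2) g=3 f=6, (1,6) g=1 f=8, (2,3) g=3 f=6, (2,4) g=2 f=6, (2,5) g=1 f=6]; closed=[(1,3), (1,4), (1,5)]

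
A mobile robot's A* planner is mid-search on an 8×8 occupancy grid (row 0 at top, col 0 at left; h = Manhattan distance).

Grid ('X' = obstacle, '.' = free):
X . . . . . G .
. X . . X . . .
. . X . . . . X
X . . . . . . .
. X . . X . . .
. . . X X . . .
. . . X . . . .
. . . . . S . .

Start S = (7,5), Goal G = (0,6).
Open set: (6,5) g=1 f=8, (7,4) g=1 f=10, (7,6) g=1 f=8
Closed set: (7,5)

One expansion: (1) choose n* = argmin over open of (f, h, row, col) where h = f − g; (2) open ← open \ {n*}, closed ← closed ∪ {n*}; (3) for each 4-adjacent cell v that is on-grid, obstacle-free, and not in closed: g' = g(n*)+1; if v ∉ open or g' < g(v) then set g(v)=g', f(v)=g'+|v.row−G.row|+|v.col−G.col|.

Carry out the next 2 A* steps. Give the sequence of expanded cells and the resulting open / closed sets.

order=[(6,5) → (5,5)]; open=[(4,5) g=3 f=8, (5,6) g=3 f=8, (6,4) g=2 f=10, (6,6) g=2 f=8, (7,4) g=1 f=10, (7,6) g=1 f=8]; closed=[(5,5), (6,5), (7,5)]

step 1: expand (6,5) (f=8, h=7) → closed; open now [(5,5) g=2 f=8, (6,4) g=2 f=10, (6,6) g=2 f=8, (7,4) g=1 f=10, (7,6) g=1 f=8]
step 2: expand (5,5) (f=8, h=6) → closed; open now [(4,5) g=3 f=8, (5,6) g=3 f=8, (6,4) g=2 f=10, (6,6) g=2 f=8, (7,4) g=1 f=10, (7,6) g=1 f=8]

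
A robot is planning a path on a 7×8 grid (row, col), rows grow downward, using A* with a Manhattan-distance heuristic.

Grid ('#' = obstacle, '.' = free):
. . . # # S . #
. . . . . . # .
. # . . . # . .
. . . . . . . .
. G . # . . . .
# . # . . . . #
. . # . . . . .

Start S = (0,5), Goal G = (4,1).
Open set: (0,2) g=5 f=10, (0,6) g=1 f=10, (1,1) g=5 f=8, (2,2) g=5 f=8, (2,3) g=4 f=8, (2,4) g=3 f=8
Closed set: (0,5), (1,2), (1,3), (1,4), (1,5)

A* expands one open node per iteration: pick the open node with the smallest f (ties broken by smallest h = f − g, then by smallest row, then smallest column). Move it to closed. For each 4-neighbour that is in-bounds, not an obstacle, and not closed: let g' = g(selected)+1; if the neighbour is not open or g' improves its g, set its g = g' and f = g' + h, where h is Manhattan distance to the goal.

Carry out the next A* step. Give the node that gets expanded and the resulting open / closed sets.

expanded=(1,1); open=[(0,1) g=6 f=10, (0,2) g=5 f=10, (0,6) g=1 f=10, (1,0) g=6 f=10, (2,2) g=5 f=8, (2,3) g=4 f=8, (2,4) g=3 f=8]; closed=[(0,5), (1,1), (1,2), (1,3), (1,4), (1,5)]

step 1: expand (1,1) (f=8, h=3) → closed; open now [(0,1) g=6 f=10, (0,2) g=5 f=10, (0,6) g=1 f=10, (1,0) g=6 f=10, (2,2) g=5 f=8, (2,3) g=4 f=8, (2,4) g=3 f=8]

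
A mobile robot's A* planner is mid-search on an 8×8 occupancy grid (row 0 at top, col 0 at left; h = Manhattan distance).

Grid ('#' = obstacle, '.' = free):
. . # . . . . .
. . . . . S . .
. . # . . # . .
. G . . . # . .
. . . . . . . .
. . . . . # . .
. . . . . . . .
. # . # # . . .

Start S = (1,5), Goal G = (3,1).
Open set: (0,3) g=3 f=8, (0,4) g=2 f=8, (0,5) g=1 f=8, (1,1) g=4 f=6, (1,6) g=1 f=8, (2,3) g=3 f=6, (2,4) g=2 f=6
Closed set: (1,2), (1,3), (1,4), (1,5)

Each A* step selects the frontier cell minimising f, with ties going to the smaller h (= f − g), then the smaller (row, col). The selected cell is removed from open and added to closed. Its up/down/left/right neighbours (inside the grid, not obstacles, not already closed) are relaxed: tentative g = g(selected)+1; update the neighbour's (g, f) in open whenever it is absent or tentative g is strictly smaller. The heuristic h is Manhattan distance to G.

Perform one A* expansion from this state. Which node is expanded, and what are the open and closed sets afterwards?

step 1: expand (1,1) (f=6, h=2) → closed; open now [(0,1) g=5 f=8, (0,3) g=3 f=8, (0,4) g=2 f=8, (0,5) g=1 f=8, (1,0) g=5 f=8, (1,6) g=1 f=8, (2,1) g=5 f=6, (2,3) g=3 f=6, (2,4) g=2 f=6]

expanded=(1,1); open=[(0,1) g=5 f=8, (0,3) g=3 f=8, (0,4) g=2 f=8, (0,5) g=1 f=8, (1,0) g=5 f=8, (1,6) g=1 f=8, (2,1) g=5 f=6, (2,3) g=3 f=6, (2,4) g=2 f=6]; closed=[(1,1), (1,2), (1,3), (1,4), (1,5)]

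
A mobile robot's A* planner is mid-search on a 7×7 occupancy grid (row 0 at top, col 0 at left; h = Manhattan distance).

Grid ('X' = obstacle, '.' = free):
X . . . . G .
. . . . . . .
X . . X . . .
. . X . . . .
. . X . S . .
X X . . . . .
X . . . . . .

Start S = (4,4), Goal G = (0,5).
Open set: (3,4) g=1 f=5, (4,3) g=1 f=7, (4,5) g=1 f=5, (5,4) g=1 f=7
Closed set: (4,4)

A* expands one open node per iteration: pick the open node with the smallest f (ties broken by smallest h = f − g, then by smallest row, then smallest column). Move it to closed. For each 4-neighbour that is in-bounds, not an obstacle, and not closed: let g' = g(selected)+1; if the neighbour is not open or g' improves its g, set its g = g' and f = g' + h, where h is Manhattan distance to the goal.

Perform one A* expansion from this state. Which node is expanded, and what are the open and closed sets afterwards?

step 1: expand (3,4) (f=5, h=4) → closed; open now [(2,4) g=2 f=5, (3,3) g=2 f=7, (3,5) g=2 f=5, (4,3) g=1 f=7, (4,5) g=1 f=5, (5,4) g=1 f=7]

expanded=(3,4); open=[(2,4) g=2 f=5, (3,3) g=2 f=7, (3,5) g=2 f=5, (4,3) g=1 f=7, (4,5) g=1 f=5, (5,4) g=1 f=7]; closed=[(3,4), (4,4)]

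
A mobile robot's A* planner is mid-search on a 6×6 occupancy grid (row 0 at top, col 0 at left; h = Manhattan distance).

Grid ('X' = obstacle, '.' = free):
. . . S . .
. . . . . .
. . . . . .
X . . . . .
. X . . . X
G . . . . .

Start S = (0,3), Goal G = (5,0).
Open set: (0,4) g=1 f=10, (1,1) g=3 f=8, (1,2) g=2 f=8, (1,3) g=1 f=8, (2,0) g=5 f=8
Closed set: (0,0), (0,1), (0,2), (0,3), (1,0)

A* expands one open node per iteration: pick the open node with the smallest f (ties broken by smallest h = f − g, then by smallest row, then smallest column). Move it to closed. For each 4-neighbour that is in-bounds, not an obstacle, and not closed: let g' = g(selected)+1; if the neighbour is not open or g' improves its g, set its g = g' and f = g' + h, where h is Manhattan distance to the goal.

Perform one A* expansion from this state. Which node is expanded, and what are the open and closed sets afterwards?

step 1: expand (2,0) (f=8, h=3) → closed; open now [(0,4) g=1 f=10, (1,1) g=3 f=8, (1,2) g=2 f=8, (1,3) g=1 f=8, (2,1) g=6 f=10]

expanded=(2,0); open=[(0,4) g=1 f=10, (1,1) g=3 f=8, (1,2) g=2 f=8, (1,3) g=1 f=8, (2,1) g=6 f=10]; closed=[(0,0), (0,1), (0,2), (0,3), (1,0), (2,0)]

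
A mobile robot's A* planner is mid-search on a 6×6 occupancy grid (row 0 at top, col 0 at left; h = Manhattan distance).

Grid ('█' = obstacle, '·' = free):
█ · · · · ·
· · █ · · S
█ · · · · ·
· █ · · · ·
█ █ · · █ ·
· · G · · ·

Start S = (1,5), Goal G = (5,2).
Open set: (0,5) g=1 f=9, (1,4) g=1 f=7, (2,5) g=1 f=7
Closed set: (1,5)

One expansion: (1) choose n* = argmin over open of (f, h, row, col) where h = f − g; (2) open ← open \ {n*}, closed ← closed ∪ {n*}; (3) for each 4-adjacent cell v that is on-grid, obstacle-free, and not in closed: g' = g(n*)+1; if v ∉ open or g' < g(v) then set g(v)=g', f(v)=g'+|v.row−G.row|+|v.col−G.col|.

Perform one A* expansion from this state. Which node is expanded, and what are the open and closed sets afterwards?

expanded=(1,4); open=[(0,4) g=2 f=9, (0,5) g=1 f=9, (1,3) g=2 f=7, (2,4) g=2 f=7, (2,5) g=1 f=7]; closed=[(1,4), (1,5)]

step 1: expand (1,4) (f=7, h=6) → closed; open now [(0,4) g=2 f=9, (0,5) g=1 f=9, (1,3) g=2 f=7, (2,4) g=2 f=7, (2,5) g=1 f=7]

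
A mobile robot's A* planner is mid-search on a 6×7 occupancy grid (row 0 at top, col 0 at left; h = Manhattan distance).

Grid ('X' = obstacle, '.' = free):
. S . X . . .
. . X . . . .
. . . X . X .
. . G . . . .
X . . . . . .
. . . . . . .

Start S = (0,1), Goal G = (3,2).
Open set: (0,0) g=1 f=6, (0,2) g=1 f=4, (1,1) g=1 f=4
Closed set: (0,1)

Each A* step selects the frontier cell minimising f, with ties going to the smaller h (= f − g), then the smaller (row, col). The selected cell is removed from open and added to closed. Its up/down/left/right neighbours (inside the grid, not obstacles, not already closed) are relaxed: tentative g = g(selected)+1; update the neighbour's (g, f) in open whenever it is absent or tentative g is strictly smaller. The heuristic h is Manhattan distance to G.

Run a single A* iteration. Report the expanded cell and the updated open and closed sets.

expanded=(0,2); open=[(0,0) g=1 f=6, (1,1) g=1 f=4]; closed=[(0,1), (0,2)]

step 1: expand (0,2) (f=4, h=3) → closed; open now [(0,0) g=1 f=6, (1,1) g=1 f=4]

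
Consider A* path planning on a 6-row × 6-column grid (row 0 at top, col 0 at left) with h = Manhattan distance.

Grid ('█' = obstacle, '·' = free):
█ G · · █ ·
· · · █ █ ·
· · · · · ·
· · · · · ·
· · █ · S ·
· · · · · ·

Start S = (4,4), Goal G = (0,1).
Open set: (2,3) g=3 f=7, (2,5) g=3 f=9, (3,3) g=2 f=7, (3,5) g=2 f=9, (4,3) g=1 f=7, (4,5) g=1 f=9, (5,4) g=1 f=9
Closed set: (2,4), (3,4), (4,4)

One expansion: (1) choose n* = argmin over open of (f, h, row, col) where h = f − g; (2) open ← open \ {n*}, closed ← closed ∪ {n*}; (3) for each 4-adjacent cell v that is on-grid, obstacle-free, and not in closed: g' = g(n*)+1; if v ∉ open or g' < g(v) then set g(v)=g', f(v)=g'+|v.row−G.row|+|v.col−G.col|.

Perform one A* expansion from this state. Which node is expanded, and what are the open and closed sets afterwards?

expanded=(2,3); open=[(2,2) g=4 f=7, (2,5) g=3 f=9, (3,3) g=2 f=7, (3,5) g=2 f=9, (4,3) g=1 f=7, (4,5) g=1 f=9, (5,4) g=1 f=9]; closed=[(2,3), (2,4), (3,4), (4,4)]

step 1: expand (2,3) (f=7, h=4) → closed; open now [(2,2) g=4 f=7, (2,5) g=3 f=9, (3,3) g=2 f=7, (3,5) g=2 f=9, (4,3) g=1 f=7, (4,5) g=1 f=9, (5,4) g=1 f=9]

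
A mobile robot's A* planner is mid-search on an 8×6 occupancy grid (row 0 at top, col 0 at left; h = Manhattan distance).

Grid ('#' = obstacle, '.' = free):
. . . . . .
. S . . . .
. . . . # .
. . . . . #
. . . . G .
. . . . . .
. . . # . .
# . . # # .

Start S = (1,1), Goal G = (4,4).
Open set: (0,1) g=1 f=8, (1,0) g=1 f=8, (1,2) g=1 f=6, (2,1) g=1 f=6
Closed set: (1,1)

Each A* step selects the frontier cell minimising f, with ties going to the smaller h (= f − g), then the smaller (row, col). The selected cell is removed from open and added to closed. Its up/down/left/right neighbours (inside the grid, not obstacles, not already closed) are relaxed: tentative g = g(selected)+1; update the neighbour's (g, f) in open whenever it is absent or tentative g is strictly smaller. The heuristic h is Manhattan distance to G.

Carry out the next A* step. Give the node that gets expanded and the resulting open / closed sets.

expanded=(1,2); open=[(0,1) g=1 f=8, (0,2) g=2 f=8, (1,0) g=1 f=8, (1,3) g=2 f=6, (2,1) g=1 f=6, (2,2) g=2 f=6]; closed=[(1,1), (1,2)]

step 1: expand (1,2) (f=6, h=5) → closed; open now [(0,1) g=1 f=8, (0,2) g=2 f=8, (1,0) g=1 f=8, (1,3) g=2 f=6, (2,1) g=1 f=6, (2,2) g=2 f=6]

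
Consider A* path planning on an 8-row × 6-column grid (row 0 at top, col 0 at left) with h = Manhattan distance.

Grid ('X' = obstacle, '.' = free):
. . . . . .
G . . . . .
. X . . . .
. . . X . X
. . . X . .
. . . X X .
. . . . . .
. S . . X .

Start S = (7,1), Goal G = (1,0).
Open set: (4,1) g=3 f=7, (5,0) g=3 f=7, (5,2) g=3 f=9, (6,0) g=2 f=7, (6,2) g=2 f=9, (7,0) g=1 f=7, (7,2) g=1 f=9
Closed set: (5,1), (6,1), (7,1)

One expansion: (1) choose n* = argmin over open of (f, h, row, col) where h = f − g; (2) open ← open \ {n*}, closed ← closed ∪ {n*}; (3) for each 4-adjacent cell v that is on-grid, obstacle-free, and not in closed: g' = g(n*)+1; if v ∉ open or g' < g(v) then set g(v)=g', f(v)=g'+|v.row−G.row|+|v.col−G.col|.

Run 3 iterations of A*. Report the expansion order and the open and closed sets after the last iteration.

order=[(4,1) → (3,1) → (3,0)]; open=[(2,0) g=6 f=7, (3,2) g=5 f=9, (4,0) g=4 f=7, (4,2) g=4 f=9, (5,0) g=3 f=7, (5,2) g=3 f=9, (6,0) g=2 f=7, (6,2) g=2 f=9, (7,0) g=1 f=7, (7,2) g=1 f=9]; closed=[(3,0), (3,1), (4,1), (5,1), (6,1), (7,1)]

step 1: expand (4,1) (f=7, h=4) → closed; open now [(3,1) g=4 f=7, (4,0) g=4 f=7, (4,2) g=4 f=9, (5,0) g=3 f=7, (5,2) g=3 f=9, (6,0) g=2 f=7, (6,2) g=2 f=9, (7,0) g=1 f=7, (7,2) g=1 f=9]
step 2: expand (3,1) (f=7, h=3) → closed; open now [(3,0) g=5 f=7, (3,2) g=5 f=9, (4,0) g=4 f=7, (4,2) g=4 f=9, (5,0) g=3 f=7, (5,2) g=3 f=9, (6,0) g=2 f=7, (6,2) g=2 f=9, (7,0) g=1 f=7, (7,2) g=1 f=9]
step 3: expand (3,0) (f=7, h=2) → closed; open now [(2,0) g=6 f=7, (3,2) g=5 f=9, (4,0) g=4 f=7, (4,2) g=4 f=9, (5,0) g=3 f=7, (5,2) g=3 f=9, (6,0) g=2 f=7, (6,2) g=2 f=9, (7,0) g=1 f=7, (7,2) g=1 f=9]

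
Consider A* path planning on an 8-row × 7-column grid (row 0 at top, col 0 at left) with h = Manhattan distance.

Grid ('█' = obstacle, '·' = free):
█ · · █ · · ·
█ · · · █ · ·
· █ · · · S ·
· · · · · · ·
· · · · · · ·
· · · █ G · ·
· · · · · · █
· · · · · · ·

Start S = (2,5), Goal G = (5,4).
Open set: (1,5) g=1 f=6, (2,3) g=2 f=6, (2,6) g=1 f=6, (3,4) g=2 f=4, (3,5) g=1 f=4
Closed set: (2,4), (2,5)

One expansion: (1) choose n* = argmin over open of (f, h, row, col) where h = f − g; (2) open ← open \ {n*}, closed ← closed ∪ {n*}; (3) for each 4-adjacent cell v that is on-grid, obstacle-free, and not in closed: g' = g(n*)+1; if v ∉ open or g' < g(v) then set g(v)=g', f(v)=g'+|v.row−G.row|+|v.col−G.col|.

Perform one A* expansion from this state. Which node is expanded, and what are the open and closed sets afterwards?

step 1: expand (3,4) (f=4, h=2) → closed; open now [(1,5) g=1 f=6, (2,3) g=2 f=6, (2,6) g=1 f=6, (3,3) g=3 f=6, (3,5) g=1 f=4, (4,4) g=3 f=4]

expanded=(3,4); open=[(1,5) g=1 f=6, (2,3) g=2 f=6, (2,6) g=1 f=6, (3,3) g=3 f=6, (3,5) g=1 f=4, (4,4) g=3 f=4]; closed=[(2,4), (2,5), (3,4)]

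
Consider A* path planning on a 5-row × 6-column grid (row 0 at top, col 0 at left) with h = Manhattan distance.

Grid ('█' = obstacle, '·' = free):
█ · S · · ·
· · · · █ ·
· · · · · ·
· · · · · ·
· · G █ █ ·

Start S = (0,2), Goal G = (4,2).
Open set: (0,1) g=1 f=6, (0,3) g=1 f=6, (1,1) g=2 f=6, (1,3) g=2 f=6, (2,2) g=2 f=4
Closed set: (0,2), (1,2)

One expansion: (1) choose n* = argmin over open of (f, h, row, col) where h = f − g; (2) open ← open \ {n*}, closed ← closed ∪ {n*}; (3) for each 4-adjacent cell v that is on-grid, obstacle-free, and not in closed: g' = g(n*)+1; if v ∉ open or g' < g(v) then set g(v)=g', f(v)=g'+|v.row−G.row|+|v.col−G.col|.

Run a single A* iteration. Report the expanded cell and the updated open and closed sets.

step 1: expand (2,2) (f=4, h=2) → closed; open now [(0,1) g=1 f=6, (0,3) g=1 f=6, (1,1) g=2 f=6, (1,3) g=2 f=6, (2,1) g=3 f=6, (2,3) g=3 f=6, (3,2) g=3 f=4]

expanded=(2,2); open=[(0,1) g=1 f=6, (0,3) g=1 f=6, (1,1) g=2 f=6, (1,3) g=2 f=6, (2,1) g=3 f=6, (2,3) g=3 f=6, (3,2) g=3 f=4]; closed=[(0,2), (1,2), (2,2)]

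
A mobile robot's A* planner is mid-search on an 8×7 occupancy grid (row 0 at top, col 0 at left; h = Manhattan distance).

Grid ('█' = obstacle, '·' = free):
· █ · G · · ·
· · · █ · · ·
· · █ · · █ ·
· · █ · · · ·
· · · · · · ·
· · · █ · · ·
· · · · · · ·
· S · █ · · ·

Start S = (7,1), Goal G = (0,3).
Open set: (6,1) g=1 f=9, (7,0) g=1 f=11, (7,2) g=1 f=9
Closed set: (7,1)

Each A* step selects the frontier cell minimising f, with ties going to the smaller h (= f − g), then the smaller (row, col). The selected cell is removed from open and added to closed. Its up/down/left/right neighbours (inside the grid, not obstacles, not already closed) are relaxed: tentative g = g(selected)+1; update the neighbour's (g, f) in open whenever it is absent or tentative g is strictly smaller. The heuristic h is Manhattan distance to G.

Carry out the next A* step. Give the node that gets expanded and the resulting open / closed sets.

expanded=(6,1); open=[(5,1) g=2 f=9, (6,0) g=2 f=11, (6,2) g=2 f=9, (7,0) g=1 f=11, (7,2) g=1 f=9]; closed=[(6,1), (7,1)]

step 1: expand (6,1) (f=9, h=8) → closed; open now [(5,1) g=2 f=9, (6,0) g=2 f=11, (6,2) g=2 f=9, (7,0) g=1 f=11, (7,2) g=1 f=9]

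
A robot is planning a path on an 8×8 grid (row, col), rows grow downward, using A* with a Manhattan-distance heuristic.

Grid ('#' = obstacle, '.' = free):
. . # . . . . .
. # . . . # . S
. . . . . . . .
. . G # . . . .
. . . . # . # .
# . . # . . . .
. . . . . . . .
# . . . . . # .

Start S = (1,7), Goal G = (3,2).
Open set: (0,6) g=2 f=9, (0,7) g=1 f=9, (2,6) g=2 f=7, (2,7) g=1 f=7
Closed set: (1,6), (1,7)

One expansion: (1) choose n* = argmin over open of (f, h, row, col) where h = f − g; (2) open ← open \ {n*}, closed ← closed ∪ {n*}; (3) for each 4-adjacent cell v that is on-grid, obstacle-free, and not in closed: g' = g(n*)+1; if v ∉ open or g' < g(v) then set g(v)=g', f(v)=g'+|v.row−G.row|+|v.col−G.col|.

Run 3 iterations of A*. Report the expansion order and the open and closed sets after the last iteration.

order=[(2,6) → (2,5) → (2,4)]; open=[(0,6) g=2 f=9, (0,7) g=1 f=9, (1,4) g=5 f=9, (2,3) g=5 f=7, (2,7) g=1 f=7, (3,4) g=5 f=7, (3,5) g=4 f=7, (3,6) g=3 f=7]; closed=[(1,6), (1,7), (2,4), (2,5), (2,6)]

step 1: expand (2,6) (f=7, h=5) → closed; open now [(0,6) g=2 f=9, (0,7) g=1 f=9, (2,5) g=3 f=7, (2,7) g=1 f=7, (3,6) g=3 f=7]
step 2: expand (2,5) (f=7, h=4) → closed; open now [(0,6) g=2 f=9, (0,7) g=1 f=9, (2,4) g=4 f=7, (2,7) g=1 f=7, (3,5) g=4 f=7, (3,6) g=3 f=7]
step 3: expand (2,4) (f=7, h=3) → closed; open now [(0,6) g=2 f=9, (0,7) g=1 f=9, (1,4) g=5 f=9, (2,3) g=5 f=7, (2,7) g=1 f=7, (3,4) g=5 f=7, (3,5) g=4 f=7, (3,6) g=3 f=7]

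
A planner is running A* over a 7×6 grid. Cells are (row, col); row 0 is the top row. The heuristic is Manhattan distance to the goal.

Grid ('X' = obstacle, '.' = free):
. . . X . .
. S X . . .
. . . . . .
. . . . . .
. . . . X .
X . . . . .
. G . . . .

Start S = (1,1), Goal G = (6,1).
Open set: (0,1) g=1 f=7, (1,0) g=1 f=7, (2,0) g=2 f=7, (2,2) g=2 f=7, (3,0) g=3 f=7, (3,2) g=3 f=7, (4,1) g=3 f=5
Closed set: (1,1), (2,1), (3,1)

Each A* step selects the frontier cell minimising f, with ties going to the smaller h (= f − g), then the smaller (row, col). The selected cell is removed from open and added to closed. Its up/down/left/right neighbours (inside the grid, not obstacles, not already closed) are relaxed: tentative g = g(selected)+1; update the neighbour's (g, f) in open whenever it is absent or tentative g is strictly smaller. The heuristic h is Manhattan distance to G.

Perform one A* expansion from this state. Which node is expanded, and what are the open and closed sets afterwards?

expanded=(4,1); open=[(0,1) g=1 f=7, (1,0) g=1 f=7, (2,0) g=2 f=7, (2,2) g=2 f=7, (3,0) g=3 f=7, (3,2) g=3 f=7, (4,0) g=4 f=7, (4,2) g=4 f=7, (5,1) g=4 f=5]; closed=[(1,1), (2,1), (3,1), (4,1)]

step 1: expand (4,1) (f=5, h=2) → closed; open now [(0,1) g=1 f=7, (1,0) g=1 f=7, (2,0) g=2 f=7, (2,2) g=2 f=7, (3,0) g=3 f=7, (3,2) g=3 f=7, (4,0) g=4 f=7, (4,2) g=4 f=7, (5,1) g=4 f=5]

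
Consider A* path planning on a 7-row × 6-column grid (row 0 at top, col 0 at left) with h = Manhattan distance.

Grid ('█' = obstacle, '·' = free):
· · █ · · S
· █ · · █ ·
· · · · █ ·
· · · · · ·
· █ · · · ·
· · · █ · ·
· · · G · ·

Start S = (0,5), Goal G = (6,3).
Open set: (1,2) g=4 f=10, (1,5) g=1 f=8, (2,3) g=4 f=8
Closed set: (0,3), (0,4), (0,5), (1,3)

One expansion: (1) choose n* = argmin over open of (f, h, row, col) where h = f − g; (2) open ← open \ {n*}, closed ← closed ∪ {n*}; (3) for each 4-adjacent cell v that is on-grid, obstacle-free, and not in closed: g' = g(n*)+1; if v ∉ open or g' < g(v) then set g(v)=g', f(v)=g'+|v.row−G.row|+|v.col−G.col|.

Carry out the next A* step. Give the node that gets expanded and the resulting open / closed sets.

expanded=(2,3); open=[(1,2) g=4 f=10, (1,5) g=1 f=8, (2,2) g=5 f=10, (3,3) g=5 f=8]; closed=[(0,3), (0,4), (0,5), (1,3), (2,3)]

step 1: expand (2,3) (f=8, h=4) → closed; open now [(1,2) g=4 f=10, (1,5) g=1 f=8, (2,2) g=5 f=10, (3,3) g=5 f=8]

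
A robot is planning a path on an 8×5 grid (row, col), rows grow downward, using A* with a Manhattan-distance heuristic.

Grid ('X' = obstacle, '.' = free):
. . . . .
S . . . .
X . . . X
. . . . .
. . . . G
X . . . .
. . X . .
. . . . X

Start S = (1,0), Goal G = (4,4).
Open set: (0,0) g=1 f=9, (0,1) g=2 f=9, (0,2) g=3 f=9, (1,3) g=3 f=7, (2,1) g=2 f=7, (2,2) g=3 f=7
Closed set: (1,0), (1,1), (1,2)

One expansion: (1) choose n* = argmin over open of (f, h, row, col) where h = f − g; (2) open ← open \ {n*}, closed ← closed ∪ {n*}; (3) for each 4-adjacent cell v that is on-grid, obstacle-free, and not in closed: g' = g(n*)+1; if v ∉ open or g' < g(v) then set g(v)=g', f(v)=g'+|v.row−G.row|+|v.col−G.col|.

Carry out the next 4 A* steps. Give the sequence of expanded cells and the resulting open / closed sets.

order=[(1,3) → (1,4) → (2,3) → (3,3)]; open=[(0,0) g=1 f=9, (0,1) g=2 f=9, (0,2) g=3 f=9, (0,3) g=4 f=9, (0,4) g=5 f=9, (2,1) g=2 f=7, (2,2) g=3 f=7, (3,2) g=6 f=9, (3,4) g=6 f=7, (4,3) g=6 f=7]; closed=[(1,0), (1,1), (1,2), (1,3), (1,4), (2,3), (3,3)]

step 1: expand (1,3) (f=7, h=4) → closed; open now [(0,0) g=1 f=9, (0,1) g=2 f=9, (0,2) g=3 f=9, (0,3) g=4 f=9, (1,4) g=4 f=7, (2,1) g=2 f=7, (2,2) g=3 f=7, (2,3) g=4 f=7]
step 2: expand (1,4) (f=7, h=3) → closed; open now [(0,0) g=1 f=9, (0,1) g=2 f=9, (0,2) g=3 f=9, (0,3) g=4 f=9, (0,4) g=5 f=9, (2,1) g=2 f=7, (2,2) g=3 f=7, (2,3) g=4 f=7]
step 3: expand (2,3) (f=7, h=3) → closed; open now [(0,0) g=1 f=9, (0,1) g=2 f=9, (0,2) g=3 f=9, (0,3) g=4 f=9, (0,4) g=5 f=9, (2,1) g=2 f=7, (2,2) g=3 f=7, (3,3) g=5 f=7]
step 4: expand (3,3) (f=7, h=2) → closed; open now [(0,0) g=1 f=9, (0,1) g=2 f=9, (0,2) g=3 f=9, (0,3) g=4 f=9, (0,4) g=5 f=9, (2,1) g=2 f=7, (2,2) g=3 f=7, (3,2) g=6 f=9, (3,4) g=6 f=7, (4,3) g=6 f=7]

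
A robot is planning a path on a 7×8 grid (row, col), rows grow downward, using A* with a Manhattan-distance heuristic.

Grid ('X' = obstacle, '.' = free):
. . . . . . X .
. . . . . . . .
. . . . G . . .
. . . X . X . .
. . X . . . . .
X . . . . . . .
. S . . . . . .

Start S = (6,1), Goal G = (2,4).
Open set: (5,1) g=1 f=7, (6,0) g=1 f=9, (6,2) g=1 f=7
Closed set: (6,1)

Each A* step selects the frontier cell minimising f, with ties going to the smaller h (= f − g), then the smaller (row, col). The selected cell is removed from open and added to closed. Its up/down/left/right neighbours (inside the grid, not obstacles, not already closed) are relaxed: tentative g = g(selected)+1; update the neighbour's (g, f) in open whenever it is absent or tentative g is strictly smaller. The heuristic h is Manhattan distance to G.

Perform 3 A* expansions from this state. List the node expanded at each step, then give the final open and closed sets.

step 1: expand (5,1) (f=7, h=6) → closed; open now [(4,1) g=2 f=7, (5,2) g=2 f=7, (6,0) g=1 f=9, (6,2) g=1 f=7]
step 2: expand (4,1) (f=7, h=5) → closed; open now [(3,1) g=3 f=7, (4,0) g=3 f=9, (5,2) g=2 f=7, (6,0) g=1 f=9, (6,2) g=1 f=7]
step 3: expand (3,1) (f=7, h=4) → closed; open now [(2,1) g=4 f=7, (3,0) g=4 f=9, (3,2) g=4 f=7, (4,0) g=3 f=9, (5,2) g=2 f=7, (6,0) g=1 f=9, (6,2) g=1 f=7]

order=[(5,1) → (4,1) → (3,1)]; open=[(2,1) g=4 f=7, (3,0) g=4 f=9, (3,2) g=4 f=7, (4,0) g=3 f=9, (5,2) g=2 f=7, (6,0) g=1 f=9, (6,2) g=1 f=7]; closed=[(3,1), (4,1), (5,1), (6,1)]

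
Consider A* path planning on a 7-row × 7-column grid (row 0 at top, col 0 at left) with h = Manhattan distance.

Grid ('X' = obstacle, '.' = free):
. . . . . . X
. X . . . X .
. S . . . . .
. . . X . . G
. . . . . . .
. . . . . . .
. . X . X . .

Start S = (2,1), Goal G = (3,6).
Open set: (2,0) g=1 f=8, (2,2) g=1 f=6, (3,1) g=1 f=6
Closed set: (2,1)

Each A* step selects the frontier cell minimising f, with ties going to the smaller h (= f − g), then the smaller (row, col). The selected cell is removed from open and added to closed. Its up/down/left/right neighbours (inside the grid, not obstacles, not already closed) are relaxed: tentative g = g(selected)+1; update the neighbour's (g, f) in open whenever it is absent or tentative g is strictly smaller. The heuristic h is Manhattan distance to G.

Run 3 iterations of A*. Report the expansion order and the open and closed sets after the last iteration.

step 1: expand (2,2) (f=6, h=5) → closed; open now [(1,2) g=2 f=8, (2,0) g=1 f=8, (2,3) g=2 f=6, (3,1) g=1 f=6, (3,2) g=2 f=6]
step 2: expand (2,3) (f=6, h=4) → closed; open now [(1,2) g=2 f=8, (1,3) g=3 f=8, (2,0) g=1 f=8, (2,4) g=3 f=6, (3,1) g=1 f=6, (3,2) g=2 f=6]
step 3: expand (2,4) (f=6, h=3) → closed; open now [(1,2) g=2 f=8, (1,3) g=3 f=8, (1,4) g=4 f=8, (2,0) g=1 f=8, (2,5) g=4 f=6, (3,1) g=1 f=6, (3,2) g=2 f=6, (3,4) g=4 f=6]

order=[(2,2) → (2,3) → (2,4)]; open=[(1,2) g=2 f=8, (1,3) g=3 f=8, (1,4) g=4 f=8, (2,0) g=1 f=8, (2,5) g=4 f=6, (3,1) g=1 f=6, (3,2) g=2 f=6, (3,4) g=4 f=6]; closed=[(2,1), (2,2), (2,3), (2,4)]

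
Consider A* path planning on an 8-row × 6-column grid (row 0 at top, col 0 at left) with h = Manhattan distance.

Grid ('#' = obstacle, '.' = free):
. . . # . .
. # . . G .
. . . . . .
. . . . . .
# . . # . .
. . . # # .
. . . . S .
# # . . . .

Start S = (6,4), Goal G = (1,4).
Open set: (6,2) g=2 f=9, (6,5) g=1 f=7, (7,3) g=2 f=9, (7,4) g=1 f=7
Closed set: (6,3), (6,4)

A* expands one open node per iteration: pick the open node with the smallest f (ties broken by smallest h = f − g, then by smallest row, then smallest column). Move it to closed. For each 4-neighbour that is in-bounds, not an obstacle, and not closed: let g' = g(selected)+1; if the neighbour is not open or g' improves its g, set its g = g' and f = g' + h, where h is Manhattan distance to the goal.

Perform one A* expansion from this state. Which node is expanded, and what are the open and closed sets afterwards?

expanded=(6,5); open=[(5,5) g=2 f=7, (6,2) g=2 f=9, (7,3) g=2 f=9, (7,4) g=1 f=7, (7,5) g=2 f=9]; closed=[(6,3), (6,4), (6,5)]

step 1: expand (6,5) (f=7, h=6) → closed; open now [(5,5) g=2 f=7, (6,2) g=2 f=9, (7,3) g=2 f=9, (7,4) g=1 f=7, (7,5) g=2 f=9]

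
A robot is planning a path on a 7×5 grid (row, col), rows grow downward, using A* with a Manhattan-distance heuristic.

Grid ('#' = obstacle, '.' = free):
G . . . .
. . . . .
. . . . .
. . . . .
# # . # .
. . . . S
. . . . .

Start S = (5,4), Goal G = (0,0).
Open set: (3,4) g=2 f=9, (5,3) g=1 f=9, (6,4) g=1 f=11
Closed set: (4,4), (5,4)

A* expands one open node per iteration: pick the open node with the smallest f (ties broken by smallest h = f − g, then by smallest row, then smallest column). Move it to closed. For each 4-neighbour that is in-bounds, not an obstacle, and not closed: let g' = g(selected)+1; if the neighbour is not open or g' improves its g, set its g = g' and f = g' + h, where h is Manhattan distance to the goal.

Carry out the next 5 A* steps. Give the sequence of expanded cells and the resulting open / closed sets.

order=[(3,4) → (2,4) → (1,4) → (0,4) → (0,3)]; open=[(0,2) g=7 f=9, (1,3) g=5 f=9, (2,3) g=4 f=9, (3,3) g=3 f=9, (5,3) g=1 f=9, (6,4) g=1 f=11]; closed=[(0,3), (0,4), (1,4), (2,4), (3,4), (4,4), (5,4)]

step 1: expand (3,4) (f=9, h=7) → closed; open now [(2,4) g=3 f=9, (3,3) g=3 f=9, (5,3) g=1 f=9, (6,4) g=1 f=11]
step 2: expand (2,4) (f=9, h=6) → closed; open now [(1,4) g=4 f=9, (2,3) g=4 f=9, (3,3) g=3 f=9, (5,3) g=1 f=9, (6,4) g=1 f=11]
step 3: expand (1,4) (f=9, h=5) → closed; open now [(0,4) g=5 f=9, (1,3) g=5 f=9, (2,3) g=4 f=9, (3,3) g=3 f=9, (5,3) g=1 f=9, (6,4) g=1 f=11]
step 4: expand (0,4) (f=9, h=4) → closed; open now [(0,3) g=6 f=9, (1,3) g=5 f=9, (2,3) g=4 f=9, (3,3) g=3 f=9, (5,3) g=1 f=9, (6,4) g=1 f=11]
step 5: expand (0,3) (f=9, h=3) → closed; open now [(0,2) g=7 f=9, (1,3) g=5 f=9, (2,3) g=4 f=9, (3,3) g=3 f=9, (5,3) g=1 f=9, (6,4) g=1 f=11]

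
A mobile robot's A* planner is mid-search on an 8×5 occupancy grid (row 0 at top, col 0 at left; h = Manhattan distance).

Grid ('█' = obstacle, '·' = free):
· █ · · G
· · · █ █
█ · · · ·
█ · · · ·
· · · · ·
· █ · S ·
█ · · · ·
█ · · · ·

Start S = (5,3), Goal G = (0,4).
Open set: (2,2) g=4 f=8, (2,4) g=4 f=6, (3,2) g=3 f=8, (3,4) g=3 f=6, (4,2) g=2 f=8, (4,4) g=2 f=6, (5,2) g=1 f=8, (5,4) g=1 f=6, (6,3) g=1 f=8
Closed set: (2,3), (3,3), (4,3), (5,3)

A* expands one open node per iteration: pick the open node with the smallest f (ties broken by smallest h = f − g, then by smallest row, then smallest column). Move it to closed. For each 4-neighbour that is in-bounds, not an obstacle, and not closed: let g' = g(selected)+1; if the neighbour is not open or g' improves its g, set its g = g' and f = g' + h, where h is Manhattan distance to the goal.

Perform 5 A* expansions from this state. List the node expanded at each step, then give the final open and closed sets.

step 1: expand (2,4) (f=6, h=2) → closed; open now [(2,2) g=4 f=8, (3,2) g=3 f=8, (3,4) g=3 f=6, (4,2) g=2 f=8, (4,4) g=2 f=6, (5,2) g=1 f=8, (5,4) g=1 f=6, (6,3) g=1 f=8]
step 2: expand (3,4) (f=6, h=3) → closed; open now [(2,2) g=4 f=8, (3,2) g=3 f=8, (4,2) g=2 f=8, (4,4) g=2 f=6, (5,2) g=1 f=8, (5,4) g=1 f=6, (6,3) g=1 f=8]
step 3: expand (4,4) (f=6, h=4) → closed; open now [(2,2) g=4 f=8, (3,2) g=3 f=8, (4,2) g=2 f=8, (5,2) g=1 f=8, (5,4) g=1 f=6, (6,3) g=1 f=8]
step 4: expand (5,4) (f=6, h=5) → closed; open now [(2,2) g=4 f=8, (3,2) g=3 f=8, (4,2) g=2 f=8, (5,2) g=1 f=8, (6,3) g=1 f=8, (6,4) g=2 f=8]
step 5: expand (2,2) (f=8, h=4) → closed; open now [(1,2) g=5 f=8, (2,1) g=5 f=10, (3,2) g=3 f=8, (4,2) g=2 f=8, (5,2) g=1 f=8, (6,3) g=1 f=8, (6,4) g=2 f=8]

order=[(2,4) → (3,4) → (4,4) → (5,4) → (2,2)]; open=[(1,2) g=5 f=8, (2,1) g=5 f=10, (3,2) g=3 f=8, (4,2) g=2 f=8, (5,2) g=1 f=8, (6,3) g=1 f=8, (6,4) g=2 f=8]; closed=[(2,2), (2,3), (2,4), (3,3), (3,4), (4,3), (4,4), (5,3), (5,4)]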